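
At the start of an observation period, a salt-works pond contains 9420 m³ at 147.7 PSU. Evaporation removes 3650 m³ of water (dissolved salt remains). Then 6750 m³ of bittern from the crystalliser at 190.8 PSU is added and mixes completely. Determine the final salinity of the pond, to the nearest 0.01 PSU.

After evaporation: salt = 9,420×147.7 = 1,391,334; volume = 9,420 − 3,650 = 5,770 m³
After mixing: salt = 1,391,334 + 6,750×190.8 = 2,679,234; volume = 5,770 + 6,750 = 12,520 m³
S = 2,679,234 / 12,520 = 213.9963 PSU

214.00 PSU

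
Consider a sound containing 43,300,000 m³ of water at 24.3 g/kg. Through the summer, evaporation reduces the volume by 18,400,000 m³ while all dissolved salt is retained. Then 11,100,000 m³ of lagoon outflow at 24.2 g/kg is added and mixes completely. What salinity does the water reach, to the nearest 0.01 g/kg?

36.69 g/kg

After evaporation: salt = 43,300,000×24.3 = 1,052,190,000; volume = 43,300,000 − 18,400,000 = 24,900,000 m³
After mixing: salt = 1,052,190,000 + 11,100,000×24.2 = 1,320,810,000; volume = 24,900,000 + 11,100,000 = 36,000,000 m³
S = 1,320,810,000 / 36,000,000 = 36.6892 g/kg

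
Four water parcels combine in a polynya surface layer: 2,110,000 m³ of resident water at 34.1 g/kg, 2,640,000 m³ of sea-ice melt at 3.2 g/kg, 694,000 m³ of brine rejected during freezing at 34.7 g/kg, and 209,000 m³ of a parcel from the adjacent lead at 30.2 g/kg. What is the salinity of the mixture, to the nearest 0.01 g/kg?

19.60 g/kg

Salt balance:
salt = 2,110,000×34.1 + 2,640,000×3.2 + 694,000×34.7 + 209,000×30.2 = 71,951,000 + 8,448,000 + 24,081,800 + 6,311,800 = 110,792,600
volume = 2,110,000 + 2,640,000 + 694,000 + 209,000 = 5,653,000 m³
S = 110,792,600 / 5,653,000 = 19.5989 g/kg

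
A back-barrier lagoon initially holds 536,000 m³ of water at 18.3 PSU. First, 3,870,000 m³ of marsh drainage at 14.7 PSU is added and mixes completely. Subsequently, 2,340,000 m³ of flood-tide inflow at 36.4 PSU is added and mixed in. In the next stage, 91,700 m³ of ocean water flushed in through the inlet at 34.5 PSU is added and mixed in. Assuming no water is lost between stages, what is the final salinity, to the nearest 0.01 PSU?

Weighted by volume,
Initial salt = 536,000×18.3 = 9,808,800
After stage 1: salt = 9,808,800 + 3,870,000×14.7 = 66,697,800; volume = 4,406,000 m³; S = 15.138 PSU
After stage 2: salt = 66,697,800 + 2,340,000×36.4 = 151,873,800; volume = 6,746,000 m³; S = 22.513 PSU
After stage 3: salt = 151,873,800 + 91,700×34.5 = 155,037,450; volume = 6,837,700 m³
S = 155,037,450 / 6,837,700 = 22.6739 PSU

22.67 PSU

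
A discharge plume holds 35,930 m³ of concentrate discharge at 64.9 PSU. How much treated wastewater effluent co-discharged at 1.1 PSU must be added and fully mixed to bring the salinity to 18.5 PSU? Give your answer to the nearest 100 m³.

Salt balance: 35,930×64.9 + V×1.1 = (35,930+V)×18.5
2,331,857 + 1.1V = 664,705 + 18.5V
1,667,152 = 17.4V
V = 95,813.33 m³

95800 m³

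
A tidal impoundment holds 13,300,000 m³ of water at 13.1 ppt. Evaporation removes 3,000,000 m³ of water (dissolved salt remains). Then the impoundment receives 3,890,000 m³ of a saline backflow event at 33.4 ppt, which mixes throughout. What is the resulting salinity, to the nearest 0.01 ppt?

After evaporation: salt = 13,300,000×13.1 = 174,230,000; volume = 13,300,000 − 3,000,000 = 10,300,000 m³
After mixing: salt = 174,230,000 + 3,890,000×33.4 = 304,156,000; volume = 10,300,000 + 3,890,000 = 14,190,000 m³
S = 304,156,000 / 14,190,000 = 21.4345 ppt

21.43 ppt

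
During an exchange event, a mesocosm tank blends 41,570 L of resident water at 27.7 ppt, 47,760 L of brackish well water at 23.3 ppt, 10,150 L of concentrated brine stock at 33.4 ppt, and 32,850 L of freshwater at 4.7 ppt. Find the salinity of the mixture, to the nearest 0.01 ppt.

20.84 ppt

Total salt / total volume:
salt = 41,570×27.7 + 47,760×23.3 + 10,150×33.4 + 32,850×4.7 = 1,151,489 + 1,112,808 + 339,010 + 154,395 = 2,757,702
volume = 41,570 + 47,760 + 10,150 + 32,850 = 132,330 L
S = 2,757,702 / 132,330 = 20.8396 ppt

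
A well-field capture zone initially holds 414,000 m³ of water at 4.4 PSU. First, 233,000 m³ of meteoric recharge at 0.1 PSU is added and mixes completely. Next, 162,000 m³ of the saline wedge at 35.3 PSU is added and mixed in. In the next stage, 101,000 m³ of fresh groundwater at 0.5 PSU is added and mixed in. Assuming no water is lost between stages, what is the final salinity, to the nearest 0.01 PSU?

8.37 PSU

Salt balance:
Initial salt = 414,000×4.4 = 1,821,600
After stage 1: salt = 1,821,600 + 233,000×0.1 = 1,844,900; volume = 647,000 m³; S = 2.851 PSU
After stage 2: salt = 1,844,900 + 162,000×35.3 = 7,563,500; volume = 809,000 m³; S = 9.349 PSU
After stage 3: salt = 7,563,500 + 101,000×0.5 = 7,614,000; volume = 910,000 m³
S = 7,614,000 / 910,000 = 8.367 PSU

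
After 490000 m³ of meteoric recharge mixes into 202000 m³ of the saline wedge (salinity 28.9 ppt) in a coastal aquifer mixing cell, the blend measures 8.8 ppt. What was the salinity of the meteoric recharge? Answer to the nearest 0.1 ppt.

Salt balance: 202,000×28.9 + 490,000×S = 692,000×8.8
5,837,800 + 490,000·S = 6,089,600
S = (6,089,600 − 5,837,800) / 490,000 = 0.5139 ppt

0.5 ppt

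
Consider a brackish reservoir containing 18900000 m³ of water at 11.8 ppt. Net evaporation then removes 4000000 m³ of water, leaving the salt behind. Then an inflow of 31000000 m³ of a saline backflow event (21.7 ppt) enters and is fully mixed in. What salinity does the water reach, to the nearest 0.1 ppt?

19.5 ppt

After evaporation: salt = 18,900,000×11.8 = 223,020,000; volume = 18,900,000 − 4,000,000 = 14,900,000 m³
After mixing: salt = 223,020,000 + 31,000,000×21.7 = 895,720,000; volume = 14,900,000 + 31,000,000 = 45,900,000 m³
S = 895,720,000 / 45,900,000 = 19.5146 ppt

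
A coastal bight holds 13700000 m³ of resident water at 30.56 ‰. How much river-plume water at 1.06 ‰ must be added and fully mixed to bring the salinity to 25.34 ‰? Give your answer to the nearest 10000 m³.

2950000 m³

Salt balance: 13,700,000×30.56 + V×1.06 = (13,700,000+V)×25.34
418,672,000 + 1.06V = 347,158,000 + 25.34V
71,514,000 = 24.28V
V = 2,945,387.15 m³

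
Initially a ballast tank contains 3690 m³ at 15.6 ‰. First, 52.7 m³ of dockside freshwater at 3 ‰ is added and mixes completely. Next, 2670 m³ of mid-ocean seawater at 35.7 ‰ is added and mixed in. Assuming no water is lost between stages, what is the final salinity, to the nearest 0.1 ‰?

23.9 ‰

By conservation of dissolved salt,
Initial salt = 3,690×15.6 = 57,564
After stage 1: salt = 57,564 + 52.7×3 = 57,722.1; volume = 3,742.7 m³; S = 15.423 ‰
After stage 2: salt = 57,722.1 + 2,670×35.7 = 153,041.1; volume = 6,412.7 m³
S = 153,041.1 / 6,412.7 = 23.8653 ‰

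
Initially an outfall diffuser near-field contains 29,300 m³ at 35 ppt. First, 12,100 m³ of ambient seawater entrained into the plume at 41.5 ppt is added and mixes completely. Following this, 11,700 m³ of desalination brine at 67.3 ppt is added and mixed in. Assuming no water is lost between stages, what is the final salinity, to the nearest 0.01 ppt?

Conserving salt mass:
Initial salt = 29,300×35 = 1,025,500
After stage 1: salt = 1,025,500 + 12,100×41.5 = 1,527,650; volume = 41,400 m³; S = 36.9 ppt
After stage 2: salt = 1,527,650 + 11,700×67.3 = 2,315,060; volume = 53,100 m³
S = 2,315,060 / 53,100 = 43.5981 ppt

43.60 ppt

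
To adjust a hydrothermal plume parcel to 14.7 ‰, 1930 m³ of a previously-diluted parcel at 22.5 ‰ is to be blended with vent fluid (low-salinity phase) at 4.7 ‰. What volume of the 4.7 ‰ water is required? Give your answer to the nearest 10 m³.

1510 m³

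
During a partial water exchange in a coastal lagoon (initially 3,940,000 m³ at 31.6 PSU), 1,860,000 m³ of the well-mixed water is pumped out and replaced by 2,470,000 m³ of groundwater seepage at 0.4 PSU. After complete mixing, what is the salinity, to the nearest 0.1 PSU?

14.7 PSU

Remaining after removal: 2,080,000 m³ at 31.6 PSU (salt = 65,728,000)
After addition: salt = 65,728,000 + 2,470,000×0.4 = 66,716,000; volume = 4,550,000 m³
S = 66,716,000 / 4,550,000 = 14.6629 PSU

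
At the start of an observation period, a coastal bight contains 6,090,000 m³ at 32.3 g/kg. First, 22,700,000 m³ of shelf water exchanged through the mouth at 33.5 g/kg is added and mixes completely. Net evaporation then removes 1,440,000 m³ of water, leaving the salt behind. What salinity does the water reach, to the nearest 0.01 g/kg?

After mixing: salt = 6,090,000×32.3 + 22,700,000×33.5 = 957,157,000; volume = 28,790,000 m³
After evaporation: salt unchanged = 957,157,000; volume = 28,790,000 − 1,440,000 = 27,350,000 m³
S = 957,157,000 / 27,350,000 = 34.9966 g/kg

35.00 g/kg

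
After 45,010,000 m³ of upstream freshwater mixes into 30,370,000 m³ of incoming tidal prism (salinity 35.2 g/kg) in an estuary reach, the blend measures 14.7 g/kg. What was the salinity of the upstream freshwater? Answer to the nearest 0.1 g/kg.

0.9 g/kg

Salt balance: 30,370,000×35.2 + 45,010,000×S = 75,380,000×14.7
1,069,024,000 + 45,010,000·S = 1,108,086,000
S = (1,108,086,000 − 1,069,024,000) / 45,010,000 = 0.8679 g/kg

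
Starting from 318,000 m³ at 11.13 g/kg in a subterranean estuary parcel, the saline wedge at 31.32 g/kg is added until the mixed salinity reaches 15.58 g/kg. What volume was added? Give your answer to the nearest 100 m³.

89900 m³

Salt balance: 318,000×11.13 + V×31.32 = (318,000+V)×15.58
3,539,340 + 31.32V = 4,954,440 + 15.58V
1,415,100 = 15.74V
V = 89,904.7 m³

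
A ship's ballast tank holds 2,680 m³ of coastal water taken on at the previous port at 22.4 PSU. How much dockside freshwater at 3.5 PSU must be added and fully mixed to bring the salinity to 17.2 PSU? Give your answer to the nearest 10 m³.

1020 m³

Salt balance: 2,680×22.4 + V×3.5 = (2,680+V)×17.2
60,032 + 3.5V = 46,096 + 17.2V
13,936 = 13.7V
V = 1,017.23 m³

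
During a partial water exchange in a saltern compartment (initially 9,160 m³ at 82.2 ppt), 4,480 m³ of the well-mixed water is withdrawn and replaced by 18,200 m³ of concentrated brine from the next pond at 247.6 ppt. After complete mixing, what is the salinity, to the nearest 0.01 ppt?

213.77 ppt

Remaining after removal: 4,680 m³ at 82.2 ppt (salt = 384,696)
After addition: salt = 384,696 + 18,200×247.6 = 4,891,016; volume = 22,880 m³
S = 4,891,016 / 22,880 = 213.7682 ppt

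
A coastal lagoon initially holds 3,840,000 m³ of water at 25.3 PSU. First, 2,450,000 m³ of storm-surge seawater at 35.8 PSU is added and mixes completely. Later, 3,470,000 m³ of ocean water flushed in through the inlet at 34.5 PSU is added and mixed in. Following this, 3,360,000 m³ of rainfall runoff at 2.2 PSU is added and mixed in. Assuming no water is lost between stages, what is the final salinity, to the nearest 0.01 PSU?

Weighted by volume,
Initial salt = 3,840,000×25.3 = 97,152,000
After stage 1: salt = 97,152,000 + 2,450,000×35.8 = 184,862,000; volume = 6,290,000 m³; S = 29.39 PSU
After stage 2: salt = 184,862,000 + 3,470,000×34.5 = 304,577,000; volume = 9,760,000 m³; S = 31.207 PSU
After stage 3: salt = 304,577,000 + 3,360,000×2.2 = 311,969,000; volume = 13,120,000 m³
S = 311,969,000 / 13,120,000 = 23.7781 PSU

23.78 PSU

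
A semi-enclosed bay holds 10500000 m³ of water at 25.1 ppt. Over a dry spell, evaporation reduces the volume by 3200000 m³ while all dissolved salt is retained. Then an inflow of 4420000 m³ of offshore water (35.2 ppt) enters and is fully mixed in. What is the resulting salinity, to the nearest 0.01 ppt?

35.76 ppt

After evaporation: salt = 10,500,000×25.1 = 263,550,000; volume = 10,500,000 − 3,200,000 = 7,300,000 m³
After mixing: salt = 263,550,000 + 4,420,000×35.2 = 419,134,000; volume = 7,300,000 + 4,420,000 = 11,720,000 m³
S = 419,134,000 / 11,720,000 = 35.7623 ppt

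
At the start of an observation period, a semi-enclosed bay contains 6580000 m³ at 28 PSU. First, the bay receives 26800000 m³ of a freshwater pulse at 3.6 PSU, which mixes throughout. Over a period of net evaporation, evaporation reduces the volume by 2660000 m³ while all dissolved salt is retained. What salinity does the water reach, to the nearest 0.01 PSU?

9.14 PSU

After mixing: salt = 6,580,000×28 + 26,800,000×3.6 = 280,720,000; volume = 33,380,000 m³
After evaporation: salt unchanged = 280,720,000; volume = 33,380,000 − 2,660,000 = 30,720,000 m³
S = 280,720,000 / 30,720,000 = 9.138 PSU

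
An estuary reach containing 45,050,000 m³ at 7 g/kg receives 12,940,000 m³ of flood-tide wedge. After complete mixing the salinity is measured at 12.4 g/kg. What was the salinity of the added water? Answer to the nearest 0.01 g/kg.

31.20 g/kg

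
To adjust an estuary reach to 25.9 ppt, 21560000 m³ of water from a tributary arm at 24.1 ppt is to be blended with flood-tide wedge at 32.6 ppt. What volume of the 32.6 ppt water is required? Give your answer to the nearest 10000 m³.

5790000 m³

Salt balance: 21,560,000×24.1 + V×32.6 = (21,560,000+V)×25.9
519,596,000 + 32.6V = 558,404,000 + 25.9V
38,808,000 = 6.7V
V = 5,792,238.81 m³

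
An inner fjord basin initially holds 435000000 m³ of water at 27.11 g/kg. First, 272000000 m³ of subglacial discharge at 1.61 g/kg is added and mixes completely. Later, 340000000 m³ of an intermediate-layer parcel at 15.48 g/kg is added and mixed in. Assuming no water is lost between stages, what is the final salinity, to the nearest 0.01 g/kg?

16.71 g/kg

Mass of salt is conserved:
Initial salt = 435,000,000×27.11 = 11,792,850,000
After stage 1: salt = 11,792,850,000 + 272,000,000×1.61 = 12,230,770,000; volume = 707,000,000 m³; S = 17.3 g/kg
After stage 2: salt = 12,230,770,000 + 340,000,000×15.48 = 17,493,970,000; volume = 1,047,000,000 m³
S = 17,493,970,000 / 1,047,000,000 = 16.7087 g/kg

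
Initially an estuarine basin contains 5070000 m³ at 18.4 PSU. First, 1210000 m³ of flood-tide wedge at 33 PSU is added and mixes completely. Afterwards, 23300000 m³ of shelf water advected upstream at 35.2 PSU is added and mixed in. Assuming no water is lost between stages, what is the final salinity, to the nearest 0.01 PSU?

32.23 PSU

Conserving salt mass:
Initial salt = 5,070,000×18.4 = 93,288,000
After stage 1: salt = 93,288,000 + 1,210,000×33 = 133,218,000; volume = 6,280,000 m³; S = 21.213 PSU
After stage 2: salt = 133,218,000 + 23,300,000×35.2 = 953,378,000; volume = 29,580,000 m³
S = 953,378,000 / 29,580,000 = 32.2305 PSU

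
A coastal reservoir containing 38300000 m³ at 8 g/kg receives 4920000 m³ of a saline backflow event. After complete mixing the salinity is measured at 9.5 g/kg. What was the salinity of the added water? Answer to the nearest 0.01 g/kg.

21.18 g/kg

Salt balance: 38,300,000×8 + 4,920,000×S = 43,220,000×9.5
306,400,000 + 4,920,000·S = 410,590,000
S = (410,590,000 − 306,400,000) / 4,920,000 = 21.1768 g/kg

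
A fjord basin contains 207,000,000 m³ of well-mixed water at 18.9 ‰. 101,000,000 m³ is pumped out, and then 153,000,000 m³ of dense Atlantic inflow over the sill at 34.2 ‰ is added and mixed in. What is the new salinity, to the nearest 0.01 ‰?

27.94 ‰

Remaining after removal: 106,000,000 m³ at 18.9 ‰ (salt = 2,003,400,000)
After addition: salt = 2,003,400,000 + 153,000,000×34.2 = 7,236,000,000; volume = 259,000,000 m³
S = 7,236,000,000 / 259,000,000 = 27.9382 ‰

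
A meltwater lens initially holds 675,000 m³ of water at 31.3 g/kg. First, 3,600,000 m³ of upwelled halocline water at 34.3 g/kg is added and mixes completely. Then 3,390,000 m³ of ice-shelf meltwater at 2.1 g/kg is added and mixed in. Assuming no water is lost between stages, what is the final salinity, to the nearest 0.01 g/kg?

19.79 g/kg

Weighted by volume,
Initial salt = 675,000×31.3 = 21,127,500
After stage 1: salt = 21,127,500 + 3,600,000×34.3 = 144,607,500; volume = 4,275,000 m³; S = 33.826 g/kg
After stage 2: salt = 144,607,500 + 3,390,000×2.1 = 151,726,500; volume = 7,665,000 m³
S = 151,726,500 / 7,665,000 = 19.7947 g/kg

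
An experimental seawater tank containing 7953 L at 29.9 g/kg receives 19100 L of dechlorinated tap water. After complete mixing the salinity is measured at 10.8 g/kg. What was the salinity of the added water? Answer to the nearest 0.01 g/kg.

2.85 g/kg

Salt balance: 7,953×29.9 + 19,100×S = 27,053×10.8
237,794.7 + 19,100·S = 292,172.4
S = (292,172.4 − 237,794.7) / 19,100 = 2.847 g/kg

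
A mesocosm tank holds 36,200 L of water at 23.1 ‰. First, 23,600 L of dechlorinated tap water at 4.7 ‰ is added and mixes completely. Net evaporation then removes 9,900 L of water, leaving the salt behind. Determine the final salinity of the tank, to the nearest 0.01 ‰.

18.98 ‰

After mixing: salt = 36,200×23.1 + 23,600×4.7 = 947,140; volume = 59,800 L
After evaporation: salt unchanged = 947,140; volume = 59,800 − 9,900 = 49,900 L
S = 947,140 / 49,900 = 18.9808 ‰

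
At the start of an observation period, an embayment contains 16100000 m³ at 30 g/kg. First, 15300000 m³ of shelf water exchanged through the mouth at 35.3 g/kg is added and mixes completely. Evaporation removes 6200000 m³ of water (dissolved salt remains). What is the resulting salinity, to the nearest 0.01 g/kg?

After mixing: salt = 16,100,000×30 + 15,300,000×35.3 = 1,023,090,000; volume = 31,400,000 m³
After evaporation: salt unchanged = 1,023,090,000; volume = 31,400,000 − 6,200,000 = 25,200,000 m³
S = 1,023,090,000 / 25,200,000 = 40.5988 g/kg

40.60 g/kg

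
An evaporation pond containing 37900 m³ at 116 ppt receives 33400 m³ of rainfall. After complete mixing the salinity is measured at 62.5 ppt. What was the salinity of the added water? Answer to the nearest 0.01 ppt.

1.79 ppt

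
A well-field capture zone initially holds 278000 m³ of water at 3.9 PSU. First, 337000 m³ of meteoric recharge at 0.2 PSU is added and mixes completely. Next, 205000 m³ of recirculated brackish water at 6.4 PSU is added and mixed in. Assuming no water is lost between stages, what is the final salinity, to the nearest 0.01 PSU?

3.00 PSU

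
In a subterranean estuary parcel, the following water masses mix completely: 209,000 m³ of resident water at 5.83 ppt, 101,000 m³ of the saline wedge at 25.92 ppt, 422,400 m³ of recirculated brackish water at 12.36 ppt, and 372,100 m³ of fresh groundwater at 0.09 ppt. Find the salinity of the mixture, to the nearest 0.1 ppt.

8.2 ppt

Mass of salt is conserved:
salt = 209,000×5.83 + 101,000×25.92 + 422,400×12.36 + 372,100×0.09 = 1,218,470 + 2,617,920 + 5,220,864 + 33,489 = 9,090,743
volume = 209,000 + 101,000 + 422,400 + 372,100 = 1,104,500 m³
S = 9,090,743 / 1,104,500 = 8.231 ppt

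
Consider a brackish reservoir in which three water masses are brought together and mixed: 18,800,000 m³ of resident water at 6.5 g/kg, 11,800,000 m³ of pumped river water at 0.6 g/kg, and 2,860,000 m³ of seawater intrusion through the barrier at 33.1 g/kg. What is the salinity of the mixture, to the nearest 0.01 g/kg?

Weighted by volume,
salt = 18,800,000×6.5 + 11,800,000×0.6 + 2,860,000×33.1 = 122,200,000 + 7,080,000 + 94,666,000 = 223,946,000
volume = 18,800,000 + 11,800,000 + 2,860,000 = 33,460,000 m³
S = 223,946,000 / 33,460,000 = 6.6929 g/kg

6.69 g/kg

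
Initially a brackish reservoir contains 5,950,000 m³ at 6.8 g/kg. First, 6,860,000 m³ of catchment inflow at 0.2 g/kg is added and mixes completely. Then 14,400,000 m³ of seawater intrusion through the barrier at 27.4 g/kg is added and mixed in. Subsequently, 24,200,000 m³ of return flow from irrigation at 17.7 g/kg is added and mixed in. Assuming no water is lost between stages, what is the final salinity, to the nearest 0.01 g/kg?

16.82 g/kg

Salt balance:
Initial salt = 5,950,000×6.8 = 40,460,000
After stage 1: salt = 40,460,000 + 6,860,000×0.2 = 41,832,000; volume = 12,810,000 m³; S = 3.266 g/kg
After stage 2: salt = 41,832,000 + 14,400,000×27.4 = 436,392,000; volume = 27,210,000 m³; S = 16.038 g/kg
After stage 3: salt = 436,392,000 + 24,200,000×17.7 = 864,732,000; volume = 51,410,000 m³
S = 864,732,000 / 51,410,000 = 16.8203 g/kg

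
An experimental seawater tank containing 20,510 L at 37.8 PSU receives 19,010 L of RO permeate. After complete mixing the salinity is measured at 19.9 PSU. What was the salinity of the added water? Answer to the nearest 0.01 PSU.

Salt balance: 20,510×37.8 + 19,010×S = 39,520×19.9
775,278 + 19,010·S = 786,448
S = (786,448 − 775,278) / 19,010 = 0.5876 PSU

0.59 PSU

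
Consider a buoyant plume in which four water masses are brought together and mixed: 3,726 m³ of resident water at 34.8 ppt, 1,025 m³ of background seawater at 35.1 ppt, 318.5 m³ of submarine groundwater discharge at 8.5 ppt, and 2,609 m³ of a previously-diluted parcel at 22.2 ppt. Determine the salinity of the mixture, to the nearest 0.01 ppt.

29.47 ppt

Conserving salt mass:
salt = 3,726×34.8 + 1,025×35.1 + 318.5×8.5 + 2,609×22.2 = 129,664.8 + 35,977.5 + 2,707.25 + 57,919.8 = 226,269.35
volume = 3,726 + 1,025 + 318.5 + 2,609 = 7,678.5 m³
S = 226,269.35 / 7,678.5 = 29.4679 ppt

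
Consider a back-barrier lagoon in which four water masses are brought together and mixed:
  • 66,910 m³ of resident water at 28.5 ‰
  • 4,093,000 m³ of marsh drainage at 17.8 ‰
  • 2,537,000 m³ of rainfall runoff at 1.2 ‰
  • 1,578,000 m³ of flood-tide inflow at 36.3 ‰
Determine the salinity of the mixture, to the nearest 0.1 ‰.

Weighted by volume,
salt = 66,910×28.5 + 4,093,000×17.8 + 2,537,000×1.2 + 1,578,000×36.3 = 1,906,935 + 72,855,400 + 3,044,400 + 57,281,400 = 135,088,135
volume = 66,910 + 4,093,000 + 2,537,000 + 1,578,000 = 8,274,910 m³
S = 135,088,135 / 8,274,910 = 16.325 ‰

16.3 ‰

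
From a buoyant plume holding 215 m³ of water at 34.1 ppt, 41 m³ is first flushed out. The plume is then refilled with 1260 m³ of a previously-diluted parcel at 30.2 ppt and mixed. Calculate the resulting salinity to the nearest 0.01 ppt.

30.67 ppt

Remaining after removal: 174 m³ at 34.1 ppt (salt = 5,933.4)
After addition: salt = 5,933.4 + 1,260×30.2 = 43,985.4; volume = 1,434 m³
S = 43,985.4 / 1,434 = 30.6732 ppt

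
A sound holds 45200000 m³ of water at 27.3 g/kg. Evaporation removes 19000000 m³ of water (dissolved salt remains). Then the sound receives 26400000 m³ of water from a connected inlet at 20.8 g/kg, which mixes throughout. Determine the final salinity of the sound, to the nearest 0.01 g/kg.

After evaporation: salt = 45,200,000×27.3 = 1,233,960,000; volume = 45,200,000 − 19,000,000 = 26,200,000 m³
After mixing: salt = 1,233,960,000 + 26,400,000×20.8 = 1,783,080,000; volume = 26,200,000 + 26,400,000 = 52,600,000 m³
S = 1,783,080,000 / 52,600,000 = 33.8989 g/kg

33.90 g/kg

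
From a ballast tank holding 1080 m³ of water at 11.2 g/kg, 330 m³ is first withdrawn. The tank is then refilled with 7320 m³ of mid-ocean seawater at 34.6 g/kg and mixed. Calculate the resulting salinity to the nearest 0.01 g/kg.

32.43 g/kg

Remaining after removal: 750 m³ at 11.2 g/kg (salt = 8,400)
After addition: salt = 8,400 + 7,320×34.6 = 261,672; volume = 8,070 m³
S = 261,672 / 8,070 = 32.4253 g/kg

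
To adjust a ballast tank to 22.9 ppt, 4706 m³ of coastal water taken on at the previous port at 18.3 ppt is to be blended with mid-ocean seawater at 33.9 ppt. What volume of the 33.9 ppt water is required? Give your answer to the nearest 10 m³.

1970 m³

Salt balance: 4,706×18.3 + V×33.9 = (4,706+V)×22.9
86,119.8 + 33.9V = 107,767.4 + 22.9V
21,647.6 = 11V
V = 1,967.96 m³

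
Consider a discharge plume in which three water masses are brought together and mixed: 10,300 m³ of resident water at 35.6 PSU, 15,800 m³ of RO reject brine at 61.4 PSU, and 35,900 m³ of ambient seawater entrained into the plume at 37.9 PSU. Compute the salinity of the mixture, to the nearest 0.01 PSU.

43.51 PSU

Mass of salt is conserved:
salt = 10,300×35.6 + 15,800×61.4 + 35,900×37.9 = 366,680 + 970,120 + 1,360,610 = 2,697,410
volume = 10,300 + 15,800 + 35,900 = 62,000 m³
S = 2,697,410 / 62,000 = 43.5066 PSU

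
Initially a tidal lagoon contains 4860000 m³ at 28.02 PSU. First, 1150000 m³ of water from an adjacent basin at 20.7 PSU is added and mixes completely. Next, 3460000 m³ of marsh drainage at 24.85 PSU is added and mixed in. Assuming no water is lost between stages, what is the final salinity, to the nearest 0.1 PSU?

26.0 PSU

Mass of salt is conserved:
Initial salt = 4,860,000×28.02 = 136,177,200
After stage 1: salt = 136,177,200 + 1,150,000×20.7 = 159,982,200; volume = 6,010,000 m³; S = 26.619 PSU
After stage 2: salt = 159,982,200 + 3,460,000×24.85 = 245,963,200; volume = 9,470,000 m³
S = 245,963,200 / 9,470,000 = 25.9729 PSU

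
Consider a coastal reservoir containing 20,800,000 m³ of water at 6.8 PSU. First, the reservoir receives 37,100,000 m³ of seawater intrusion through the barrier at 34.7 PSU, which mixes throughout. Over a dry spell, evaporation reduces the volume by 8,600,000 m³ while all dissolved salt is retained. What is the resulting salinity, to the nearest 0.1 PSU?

After mixing: salt = 20,800,000×6.8 + 37,100,000×34.7 = 1,428,810,000; volume = 57,900,000 m³
After evaporation: salt unchanged = 1,428,810,000; volume = 57,900,000 − 8,600,000 = 49,300,000 m³
S = 1,428,810,000 / 49,300,000 = 28.9819 PSU

29.0 PSU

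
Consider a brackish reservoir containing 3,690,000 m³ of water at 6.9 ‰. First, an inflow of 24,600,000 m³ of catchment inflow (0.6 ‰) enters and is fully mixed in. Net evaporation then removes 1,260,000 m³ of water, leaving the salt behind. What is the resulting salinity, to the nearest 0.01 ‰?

1.49 ‰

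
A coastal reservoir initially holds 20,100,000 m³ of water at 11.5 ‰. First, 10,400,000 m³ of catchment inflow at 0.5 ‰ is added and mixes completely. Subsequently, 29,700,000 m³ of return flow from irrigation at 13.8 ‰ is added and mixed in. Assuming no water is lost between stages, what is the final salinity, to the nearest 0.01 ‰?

10.73 ‰

Salt balance:
Initial salt = 20,100,000×11.5 = 231,150,000
After stage 1: salt = 231,150,000 + 10,400,000×0.5 = 236,350,000; volume = 30,500,000 m³; S = 7.749 ‰
After stage 2: salt = 236,350,000 + 29,700,000×13.8 = 646,210,000; volume = 60,200,000 m³
S = 646,210,000 / 60,200,000 = 10.7344 ‰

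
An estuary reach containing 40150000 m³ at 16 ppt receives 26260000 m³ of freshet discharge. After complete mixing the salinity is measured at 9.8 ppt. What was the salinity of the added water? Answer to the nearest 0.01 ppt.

0.32 ppt

Salt balance: 40,150,000×16 + 26,260,000×S = 66,410,000×9.8
642,400,000 + 26,260,000·S = 650,818,000
S = (650,818,000 − 642,400,000) / 26,260,000 = 0.3206 ppt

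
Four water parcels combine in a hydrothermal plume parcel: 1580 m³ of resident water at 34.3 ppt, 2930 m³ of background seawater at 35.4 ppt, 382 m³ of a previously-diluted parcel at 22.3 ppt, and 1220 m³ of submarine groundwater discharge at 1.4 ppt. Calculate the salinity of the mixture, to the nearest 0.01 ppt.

Mass of salt is conserved:
salt = 1,580×34.3 + 2,930×35.4 + 382×22.3 + 1,220×1.4 = 54,194 + 103,722 + 8,518.6 + 1,708 = 168,142.6
volume = 1,580 + 2,930 + 382 + 1,220 = 6,112 m³
S = 168,142.6 / 6,112 = 27.5102 ppt

27.51 ppt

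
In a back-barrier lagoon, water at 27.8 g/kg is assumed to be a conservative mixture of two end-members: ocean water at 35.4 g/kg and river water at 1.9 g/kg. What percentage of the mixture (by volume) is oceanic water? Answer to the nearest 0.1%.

Let g be the oceanic fraction. Salt balance per unit volume:
g×35.4 + (1−g)×1.9 = 27.8
g = (27.8 − 1.9) / (35.4 − 1.9) = 25.9/33.5 = 0.7731

77.3%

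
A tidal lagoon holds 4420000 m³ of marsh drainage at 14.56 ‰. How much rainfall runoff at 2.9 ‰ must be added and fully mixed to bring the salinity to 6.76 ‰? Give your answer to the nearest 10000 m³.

8930000 m³

Salt balance: 4,420,000×14.56 + V×2.9 = (4,420,000+V)×6.76
64,355,200 + 2.9V = 29,879,200 + 6.76V
34,476,000 = 3.86V
V = 8,931,606.22 m³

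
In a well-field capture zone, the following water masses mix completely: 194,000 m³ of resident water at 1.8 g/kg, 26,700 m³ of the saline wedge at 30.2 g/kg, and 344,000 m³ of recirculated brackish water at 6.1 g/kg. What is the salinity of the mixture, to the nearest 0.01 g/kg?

Salt balance:
salt = 194,000×1.8 + 26,700×30.2 + 344,000×6.1 = 349,200 + 806,340 + 2,098,400 = 3,253,940
volume = 194,000 + 26,700 + 344,000 = 564,700 m³
S = 3,253,940 / 564,700 = 5.7622 g/kg

5.76 g/kg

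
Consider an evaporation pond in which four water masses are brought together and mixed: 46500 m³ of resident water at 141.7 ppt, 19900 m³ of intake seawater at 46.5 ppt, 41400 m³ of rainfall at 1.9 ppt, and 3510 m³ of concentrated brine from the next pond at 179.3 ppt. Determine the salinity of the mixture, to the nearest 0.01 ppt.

Total salt / total volume:
salt = 46,500×141.7 + 19,900×46.5 + 41,400×1.9 + 3,510×179.3 = 6,589,050 + 925,350 + 78,660 + 629,343 = 8,222,403
volume = 46,500 + 19,900 + 41,400 + 3,510 = 111,310 m³
S = 8,222,403 / 111,310 = 73.8694 ppt

73.87 ppt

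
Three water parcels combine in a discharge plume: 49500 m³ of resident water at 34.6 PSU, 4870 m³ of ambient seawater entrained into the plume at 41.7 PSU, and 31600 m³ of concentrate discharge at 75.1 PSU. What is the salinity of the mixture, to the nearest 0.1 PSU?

49.9 PSU

Conserving salt mass:
salt = 49,500×34.6 + 4,870×41.7 + 31,600×75.1 = 1,712,700 + 203,079 + 2,373,160 = 4,288,939
volume = 49,500 + 4,870 + 31,600 = 85,970 m³
S = 4,288,939 / 85,970 = 49.889 PSU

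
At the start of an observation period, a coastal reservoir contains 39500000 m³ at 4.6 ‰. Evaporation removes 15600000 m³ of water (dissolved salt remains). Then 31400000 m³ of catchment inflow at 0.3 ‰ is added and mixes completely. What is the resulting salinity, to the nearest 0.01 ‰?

3.46 ‰

After evaporation: salt = 39,500,000×4.6 = 181,700,000; volume = 39,500,000 − 15,600,000 = 23,900,000 m³
After mixing: salt = 181,700,000 + 31,400,000×0.3 = 191,120,000; volume = 23,900,000 + 31,400,000 = 55,300,000 m³
S = 191,120,000 / 55,300,000 = 3.4561 ‰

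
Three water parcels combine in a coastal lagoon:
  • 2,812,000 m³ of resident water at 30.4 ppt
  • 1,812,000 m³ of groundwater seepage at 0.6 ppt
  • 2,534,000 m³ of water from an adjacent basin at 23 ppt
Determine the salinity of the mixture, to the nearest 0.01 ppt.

20.24 ppt

By conservation of dissolved salt,
salt = 2,812,000×30.4 + 1,812,000×0.6 + 2,534,000×23 = 85,484,800 + 1,087,200 + 58,282,000 = 144,854,000
volume = 2,812,000 + 1,812,000 + 2,534,000 = 7,158,000 m³
S = 144,854,000 / 7,158,000 = 20.2367 ppt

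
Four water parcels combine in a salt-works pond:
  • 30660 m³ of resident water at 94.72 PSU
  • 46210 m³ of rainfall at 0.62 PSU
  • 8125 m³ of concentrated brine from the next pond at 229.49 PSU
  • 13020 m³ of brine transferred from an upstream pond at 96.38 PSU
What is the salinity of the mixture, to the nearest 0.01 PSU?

Total salt / total volume:
salt = 30,660×94.72 + 46,210×0.62 + 8,125×229.49 + 13,020×96.38 = 2,904,115.2 + 28,650.2 + 1,864,606.25 + 1,254,867.6 = 6,052,239.25
volume = 30,660 + 46,210 + 8,125 + 13,020 = 98,015 m³
S = 6,052,239.25 / 98,015 = 61.7481 PSU

61.75 PSU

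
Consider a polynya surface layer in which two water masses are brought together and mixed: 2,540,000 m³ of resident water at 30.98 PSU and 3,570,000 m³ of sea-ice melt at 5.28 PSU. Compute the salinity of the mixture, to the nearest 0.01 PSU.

Weighted by volume,
salt = 2,540,000×30.98 + 3,570,000×5.28 = 78,689,200 + 18,849,600 = 97,538,800
volume = 2,540,000 + 3,570,000 = 6,110,000 m³
S = 97,538,800 / 6,110,000 = 15.9638 PSU

15.96 PSU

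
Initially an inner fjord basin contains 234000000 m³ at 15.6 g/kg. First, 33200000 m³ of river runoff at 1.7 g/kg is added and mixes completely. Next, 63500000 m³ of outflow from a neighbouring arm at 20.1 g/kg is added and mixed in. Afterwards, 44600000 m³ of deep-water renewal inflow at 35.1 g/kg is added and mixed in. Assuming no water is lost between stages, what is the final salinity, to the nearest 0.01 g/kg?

17.45 g/kg

Total salt / total volume:
Initial salt = 234,000,000×15.6 = 3,650,400,000
After stage 1: salt = 3,650,400,000 + 33,200,000×1.7 = 3,706,840,000; volume = 267,200,000 m³; S = 13.873 g/kg
After stage 2: salt = 3,706,840,000 + 63,500,000×20.1 = 4,983,190,000; volume = 330,700,000 m³; S = 15.069 g/kg
After stage 3: salt = 4,983,190,000 + 44,600,000×35.1 = 6,548,650,000; volume = 375,300,000 m³
S = 6,548,650,000 / 375,300,000 = 17.4491 g/kg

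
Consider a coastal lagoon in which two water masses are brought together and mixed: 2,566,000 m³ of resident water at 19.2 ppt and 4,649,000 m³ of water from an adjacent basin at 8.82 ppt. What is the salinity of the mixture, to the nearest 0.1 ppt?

12.5 ppt

Mass of salt is conserved:
salt = 2,566,000×19.2 + 4,649,000×8.82 = 49,267,200 + 41,004,180 = 90,271,380
volume = 2,566,000 + 4,649,000 = 7,215,000 m³
S = 90,271,380 / 7,215,000 = 12.512 ppt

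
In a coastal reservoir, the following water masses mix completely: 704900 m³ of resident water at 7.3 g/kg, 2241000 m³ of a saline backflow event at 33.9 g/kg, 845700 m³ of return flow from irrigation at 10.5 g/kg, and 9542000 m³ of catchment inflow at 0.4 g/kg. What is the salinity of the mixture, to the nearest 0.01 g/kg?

Weighted by volume,
salt = 704,900×7.3 + 2,241,000×33.9 + 845,700×10.5 + 9,542,000×0.4 = 5,145,770 + 75,969,900 + 8,879,850 + 3,816,800 = 93,812,320
volume = 704,900 + 2,241,000 + 845,700 + 9,542,000 = 13,333,600 m³
S = 93,812,320 / 13,333,600 = 7.0358 g/kg

7.04 g/kg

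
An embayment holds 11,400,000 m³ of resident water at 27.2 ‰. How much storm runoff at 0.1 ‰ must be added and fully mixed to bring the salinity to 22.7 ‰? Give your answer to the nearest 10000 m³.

2270000 m³

Salt balance: 11,400,000×27.2 + V×0.1 = (11,400,000+V)×22.7
310,080,000 + 0.1V = 258,780,000 + 22.7V
51,300,000 = 22.6V
V = 2,269,911.5 m³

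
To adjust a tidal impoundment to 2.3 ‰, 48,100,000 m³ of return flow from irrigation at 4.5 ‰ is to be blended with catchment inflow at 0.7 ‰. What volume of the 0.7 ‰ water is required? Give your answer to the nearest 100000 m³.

66100000 m³

Salt balance: 48,100,000×4.5 + V×0.7 = (48,100,000+V)×2.3
216,450,000 + 0.7V = 110,630,000 + 2.3V
105,820,000 = 1.6V
V = 66,137,500 m³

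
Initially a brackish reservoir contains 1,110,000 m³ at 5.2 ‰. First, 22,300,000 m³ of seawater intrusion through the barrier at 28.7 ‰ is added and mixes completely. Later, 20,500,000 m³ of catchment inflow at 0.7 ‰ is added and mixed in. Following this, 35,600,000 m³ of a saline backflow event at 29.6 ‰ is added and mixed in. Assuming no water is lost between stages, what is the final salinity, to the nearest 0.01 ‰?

21.56 ‰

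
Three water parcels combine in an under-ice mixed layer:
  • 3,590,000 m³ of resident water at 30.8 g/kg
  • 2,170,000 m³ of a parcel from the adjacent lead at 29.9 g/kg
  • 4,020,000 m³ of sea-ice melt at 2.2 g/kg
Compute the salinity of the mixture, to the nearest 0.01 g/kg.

18.84 g/kg

Mass of salt is conserved:
salt = 3,590,000×30.8 + 2,170,000×29.9 + 4,020,000×2.2 = 110,572,000 + 64,883,000 + 8,844,000 = 184,299,000
volume = 3,590,000 + 2,170,000 + 4,020,000 = 9,780,000 m³
S = 184,299,000 / 9,780,000 = 18.8445 g/kg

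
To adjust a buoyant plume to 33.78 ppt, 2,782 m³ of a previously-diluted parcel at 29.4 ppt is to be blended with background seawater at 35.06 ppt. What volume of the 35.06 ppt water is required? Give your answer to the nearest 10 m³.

9520 m³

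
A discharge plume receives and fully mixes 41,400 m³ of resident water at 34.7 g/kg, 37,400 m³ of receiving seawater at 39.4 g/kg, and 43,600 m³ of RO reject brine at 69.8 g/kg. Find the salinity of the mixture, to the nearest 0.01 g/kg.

By conservation of dissolved salt,
salt = 41,400×34.7 + 37,400×39.4 + 43,600×69.8 = 1,436,580 + 1,473,560 + 3,043,280 = 5,953,420
volume = 41,400 + 37,400 + 43,600 = 122,400 m³
S = 5,953,420 / 122,400 = 48.6391 g/kg

48.64 g/kg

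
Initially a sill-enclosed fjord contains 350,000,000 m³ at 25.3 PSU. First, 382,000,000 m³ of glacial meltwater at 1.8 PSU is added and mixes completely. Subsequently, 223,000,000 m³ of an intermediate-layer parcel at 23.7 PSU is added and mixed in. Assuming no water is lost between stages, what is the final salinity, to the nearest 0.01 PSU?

Weighted by volume,
Initial salt = 350,000,000×25.3 = 8,855,000,000
After stage 1: salt = 8,855,000,000 + 382,000,000×1.8 = 9,542,600,000; volume = 732,000,000 m³; S = 13.036 PSU
After stage 2: salt = 9,542,600,000 + 223,000,000×23.7 = 14,827,700,000; volume = 955,000,000 m³
S = 14,827,700,000 / 955,000,000 = 15.5264 PSU

15.53 PSU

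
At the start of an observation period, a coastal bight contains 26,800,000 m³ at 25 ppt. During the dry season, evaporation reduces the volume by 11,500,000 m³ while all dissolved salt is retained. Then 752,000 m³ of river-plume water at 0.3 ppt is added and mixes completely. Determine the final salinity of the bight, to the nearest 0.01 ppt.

41.75 ppt

After evaporation: salt = 26,800,000×25 = 670,000,000; volume = 26,800,000 − 11,500,000 = 15,300,000 m³
After mixing: salt = 670,000,000 + 752,000×0.3 = 670,225,600; volume = 15,300,000 + 752,000 = 16,052,000 m³
S = 670,225,600 / 16,052,000 = 41.7534 ppt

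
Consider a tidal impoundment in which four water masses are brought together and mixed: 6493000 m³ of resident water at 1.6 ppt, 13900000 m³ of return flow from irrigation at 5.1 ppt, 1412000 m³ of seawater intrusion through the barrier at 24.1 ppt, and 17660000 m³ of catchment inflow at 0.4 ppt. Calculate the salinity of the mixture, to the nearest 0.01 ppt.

Weighted by volume,
salt = 6,493,000×1.6 + 13,900,000×5.1 + 1,412,000×24.1 + 17,660,000×0.4 = 10,388,800 + 70,890,000 + 34,029,200 + 7,064,000 = 122,372,000
volume = 6,493,000 + 13,900,000 + 1,412,000 + 17,660,000 = 39,465,000 m³
S = 122,372,000 / 39,465,000 = 3.1008 ppt

3.10 ppt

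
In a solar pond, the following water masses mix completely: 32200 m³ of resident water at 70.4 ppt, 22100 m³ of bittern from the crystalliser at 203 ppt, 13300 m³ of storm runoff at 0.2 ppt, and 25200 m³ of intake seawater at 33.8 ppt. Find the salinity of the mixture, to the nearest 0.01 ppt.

81.98 ppt

Weighted by volume,
salt = 32,200×70.4 + 22,100×203 + 13,300×0.2 + 25,200×33.8 = 2,266,880 + 4,486,300 + 2,660 + 851,760 = 7,607,600
volume = 32,200 + 22,100 + 13,300 + 25,200 = 92,800 m³
S = 7,607,600 / 92,800 = 81.9784 ppt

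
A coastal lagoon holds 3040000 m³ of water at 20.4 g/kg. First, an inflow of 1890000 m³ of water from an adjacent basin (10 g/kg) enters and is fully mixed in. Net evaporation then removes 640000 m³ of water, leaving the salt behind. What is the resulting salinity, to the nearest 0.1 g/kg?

18.9 g/kg

After mixing: salt = 3,040,000×20.4 + 1,890,000×10 = 80,916,000; volume = 4,930,000 m³
After evaporation: salt unchanged = 80,916,000; volume = 4,930,000 − 640,000 = 4,290,000 m³
S = 80,916,000 / 4,290,000 = 18.8615 g/kg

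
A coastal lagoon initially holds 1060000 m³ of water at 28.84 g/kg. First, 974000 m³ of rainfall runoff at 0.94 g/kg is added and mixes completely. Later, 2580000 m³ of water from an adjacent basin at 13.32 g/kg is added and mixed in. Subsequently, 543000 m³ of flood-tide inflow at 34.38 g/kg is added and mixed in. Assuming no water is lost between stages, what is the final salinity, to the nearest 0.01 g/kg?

16.39 g/kg

Mass of salt is conserved:
Initial salt = 1,060,000×28.84 = 30,570,400
After stage 1: salt = 30,570,400 + 974,000×0.94 = 31,485,960; volume = 2,034,000 m³; S = 15.48 g/kg
After stage 2: salt = 31,485,960 + 2,580,000×13.32 = 65,851,560; volume = 4,614,000 m³; S = 14.272 g/kg
After stage 3: salt = 65,851,560 + 543,000×34.38 = 84,519,900; volume = 5,157,000 m³
S = 84,519,900 / 5,157,000 = 16.3894 g/kg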